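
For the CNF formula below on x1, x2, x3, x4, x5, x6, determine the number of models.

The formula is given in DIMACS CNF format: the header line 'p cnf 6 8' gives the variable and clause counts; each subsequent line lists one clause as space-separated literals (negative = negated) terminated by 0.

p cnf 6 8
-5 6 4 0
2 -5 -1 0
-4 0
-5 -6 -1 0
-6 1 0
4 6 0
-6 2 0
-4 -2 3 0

There are 2^6 = 64 truth assignments over (x1, x2, x3, x4, x5, x6).
Split on x3. With x3 = True, the clauses containing x3 are satisfied and ¬x3 drops from the rest; 1 of the 2^5 = 32 assignments to the other variables satisfy what remains.
With x3 = False, by the same count on the reduced clause set, 1 assignment works.
(One model: x1=T, x2=T, x3=F, x4=F, x5=F, x6=T.)
Total: 1 + 1 = 2.

2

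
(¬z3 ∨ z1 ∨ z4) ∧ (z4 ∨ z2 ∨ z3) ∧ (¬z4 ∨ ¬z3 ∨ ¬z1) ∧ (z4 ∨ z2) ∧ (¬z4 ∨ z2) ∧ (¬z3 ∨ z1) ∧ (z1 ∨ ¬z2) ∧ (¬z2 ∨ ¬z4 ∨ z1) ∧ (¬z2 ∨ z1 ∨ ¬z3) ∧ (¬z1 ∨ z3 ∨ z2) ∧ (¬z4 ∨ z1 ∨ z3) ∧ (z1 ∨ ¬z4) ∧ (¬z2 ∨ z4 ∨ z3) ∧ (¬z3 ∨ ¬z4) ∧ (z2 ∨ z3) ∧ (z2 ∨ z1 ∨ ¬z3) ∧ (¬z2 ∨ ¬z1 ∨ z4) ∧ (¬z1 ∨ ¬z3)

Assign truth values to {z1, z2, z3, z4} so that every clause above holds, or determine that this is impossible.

z1=True,  z2=True,  z3=False,  z4=True

Case z4 = True:
Unit clause (z2) forces z2 = True.
Unit clause (z1) forces z1 = True.
Unit clause (¬z3) forces z3 = False.
This assignment satisfies each clause.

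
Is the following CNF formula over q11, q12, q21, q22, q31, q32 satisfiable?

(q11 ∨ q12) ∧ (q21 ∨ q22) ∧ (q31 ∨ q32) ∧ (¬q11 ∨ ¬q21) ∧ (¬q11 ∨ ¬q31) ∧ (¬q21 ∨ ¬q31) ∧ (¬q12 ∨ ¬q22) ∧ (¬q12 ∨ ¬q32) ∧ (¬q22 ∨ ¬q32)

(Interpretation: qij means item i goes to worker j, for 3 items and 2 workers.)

Unsatisfiable

Case q11 = True:
From the singleton clause (¬q21), q21 = False.
From the singleton clause (q22), q22 = True.
From the singleton clause (¬q31), q31 = False.
From the singleton clause (q32), q32 = True.
But (¬q32) is also a unit clause — contradiction.
So q11 must be the other value — set q11 = False.
From the singleton clause (q12), q12 = True.
From the singleton clause (¬q22), q22 = False.
From the singleton clause (q21), q21 = True.
From the singleton clause (¬q31), q31 = False.
From the singleton clause (q32), q32 = True.
But (¬q32) is also a unit clause — contradiction.
Neither q11 = True nor q11 = False works.
No assignment satisfies every clause.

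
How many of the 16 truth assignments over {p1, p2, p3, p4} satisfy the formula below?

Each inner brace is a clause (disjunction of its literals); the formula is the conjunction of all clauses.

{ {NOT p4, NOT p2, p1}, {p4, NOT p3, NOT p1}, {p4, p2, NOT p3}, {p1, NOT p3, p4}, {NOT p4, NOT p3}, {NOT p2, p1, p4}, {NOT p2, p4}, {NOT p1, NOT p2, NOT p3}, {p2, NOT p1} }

3

There are 2^4 = 16 truth assignments over (p1, p2, p3, p4).
Check each against the 9 clauses (columns in the order p1, p2, p3, p4):
  F F F F  ✓ satisfies all
  F F F T  ✓ satisfies all
  F F T F  ✗ fails (p4 OR p2 OR NOT p3)
  F F T T  ✗ fails (NOT p4 OR NOT p3)
  F T F F  ✗ fails (NOT p2 OR p1 OR p4)
  F T F T  ✗ fails (NOT p4 OR NOT p2 OR p1)
  F T T F  ✗ fails (p1 OR NOT p3 OR p4)
  F T T T  ✗ fails (NOT p4 OR NOT p2 OR p1)
  T F F F  ✗ fails (p2 OR NOT p1)
  T F F T  ✗ fails (p2 OR NOT p1)
  T F T F  ✗ fails (p4 OR NOT p3 OR NOT p1)
  T F T T  ✗ fails (NOT p4 OR NOT p3)
  T T F F  ✗ fails (NOT p2 OR p4)
  T T F T  ✓ satisfies all
  T T T F  ✗ fails (p4 OR NOT p3 OR NOT p1)
  T T T T  ✗ fails (NOT p4 OR NOT p3)
3 of the 16 rows are models.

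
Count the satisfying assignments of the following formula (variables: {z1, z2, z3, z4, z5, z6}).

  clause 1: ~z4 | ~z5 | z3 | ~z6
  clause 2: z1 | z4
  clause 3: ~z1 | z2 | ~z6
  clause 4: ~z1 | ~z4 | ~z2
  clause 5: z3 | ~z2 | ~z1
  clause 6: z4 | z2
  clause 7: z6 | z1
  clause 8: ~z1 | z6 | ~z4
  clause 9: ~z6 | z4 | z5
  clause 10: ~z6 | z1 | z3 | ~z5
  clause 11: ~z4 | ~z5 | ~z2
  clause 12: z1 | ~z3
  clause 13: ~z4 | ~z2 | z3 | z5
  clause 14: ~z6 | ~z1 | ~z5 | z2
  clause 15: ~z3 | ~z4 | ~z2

There are 2^6 = 64 truth assignments over (z1, z2, z3, z4, z5, z6).
Split on z3. With z3 = 1, the clauses containing z3 are satisfied and ~z3 drops from the rest; 3 of the 2^5 = 32 assignments to the other variables satisfy what remains.
With z3 = 0, by the same count on the reduced clause set, 1 assignment works.
(One model: z1=F, z2=F, z3=F, z4=T, z5=F, z6=T.)
Total: 3 + 1 = 4.

4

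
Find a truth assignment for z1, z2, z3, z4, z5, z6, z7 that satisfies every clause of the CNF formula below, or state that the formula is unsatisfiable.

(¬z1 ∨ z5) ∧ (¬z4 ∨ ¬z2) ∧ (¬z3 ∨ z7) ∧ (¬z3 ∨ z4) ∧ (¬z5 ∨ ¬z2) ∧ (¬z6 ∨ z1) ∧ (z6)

The clause (z6) is unit, so z6 = True.
The clause (z1) is unit, so z1 = True.
The clause (z5) is unit, so z5 = True.
The clause (¬z2) is unit, so z2 = False.
Case z3 = True:
The clause (z7) is unit, so z7 = True.
The clause (z4) is unit, so z4 = True.
Every clause now holds.

z1 ↦ True, z2 ↦ False, z3 ↦ True, z4 ↦ True, z5 ↦ True, z6 ↦ True, z7 ↦ True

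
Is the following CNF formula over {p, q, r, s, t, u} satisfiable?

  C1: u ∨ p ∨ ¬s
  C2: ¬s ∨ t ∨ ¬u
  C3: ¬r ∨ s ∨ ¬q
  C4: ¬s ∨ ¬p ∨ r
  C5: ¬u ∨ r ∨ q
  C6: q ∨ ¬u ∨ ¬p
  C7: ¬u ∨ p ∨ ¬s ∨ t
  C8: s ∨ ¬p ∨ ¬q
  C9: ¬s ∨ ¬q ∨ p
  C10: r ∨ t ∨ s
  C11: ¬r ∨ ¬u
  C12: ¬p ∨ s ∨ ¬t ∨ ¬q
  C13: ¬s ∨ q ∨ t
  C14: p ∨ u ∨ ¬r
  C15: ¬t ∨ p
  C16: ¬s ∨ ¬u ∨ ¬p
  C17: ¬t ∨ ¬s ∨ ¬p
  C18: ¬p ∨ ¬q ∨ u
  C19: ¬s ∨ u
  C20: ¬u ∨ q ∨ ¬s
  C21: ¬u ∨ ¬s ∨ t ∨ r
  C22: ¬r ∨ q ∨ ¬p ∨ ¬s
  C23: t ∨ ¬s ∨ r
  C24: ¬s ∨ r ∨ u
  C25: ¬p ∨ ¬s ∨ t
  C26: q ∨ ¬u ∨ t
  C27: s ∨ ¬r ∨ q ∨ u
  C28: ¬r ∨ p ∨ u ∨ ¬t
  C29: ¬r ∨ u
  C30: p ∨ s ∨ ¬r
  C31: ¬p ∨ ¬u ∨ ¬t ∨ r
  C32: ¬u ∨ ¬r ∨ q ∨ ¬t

Case r = False:
Case s = False:
(t) alone gives t = True.
(p) alone gives p = True.
(¬q) alone gives q = False.
(¬u) alone gives u = False.
This assignment satisfies each clause.
A satisfying assignment: p: True, q: False, r: False, s: False, t: True, u: False.

Yes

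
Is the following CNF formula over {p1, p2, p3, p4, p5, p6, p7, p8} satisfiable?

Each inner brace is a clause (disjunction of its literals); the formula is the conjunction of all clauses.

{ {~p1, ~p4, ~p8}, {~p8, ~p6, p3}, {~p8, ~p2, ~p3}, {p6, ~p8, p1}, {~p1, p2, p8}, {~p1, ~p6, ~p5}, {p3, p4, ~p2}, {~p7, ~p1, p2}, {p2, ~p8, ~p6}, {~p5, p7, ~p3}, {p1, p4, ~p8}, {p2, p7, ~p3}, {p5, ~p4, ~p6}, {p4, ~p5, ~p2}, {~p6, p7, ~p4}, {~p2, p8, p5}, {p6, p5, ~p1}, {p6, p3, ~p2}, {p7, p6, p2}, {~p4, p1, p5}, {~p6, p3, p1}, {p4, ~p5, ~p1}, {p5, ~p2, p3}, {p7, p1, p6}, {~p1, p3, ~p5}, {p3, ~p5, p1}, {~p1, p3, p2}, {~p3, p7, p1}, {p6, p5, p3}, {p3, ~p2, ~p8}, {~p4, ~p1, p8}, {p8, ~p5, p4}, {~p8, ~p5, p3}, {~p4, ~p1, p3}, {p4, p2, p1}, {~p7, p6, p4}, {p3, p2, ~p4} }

Branch on p1: set p1 = 0.
Branch on p6: set p6 = 0.
From the singleton clause (~p8), p8 = 0.
From the singleton clause (p7), p7 = 1.
From the singleton clause (p4), p4 = 1.
From the singleton clause (p5), p5 = 1.
From the singleton clause (p3), p3 = 1.
No clause remains; p2 is free.
A satisfying assignment: p1: 0; p2: 0; p3: 1; p4: 1; p5: 1; p6: 0; p7: 1; p8: 0.

Satisfiable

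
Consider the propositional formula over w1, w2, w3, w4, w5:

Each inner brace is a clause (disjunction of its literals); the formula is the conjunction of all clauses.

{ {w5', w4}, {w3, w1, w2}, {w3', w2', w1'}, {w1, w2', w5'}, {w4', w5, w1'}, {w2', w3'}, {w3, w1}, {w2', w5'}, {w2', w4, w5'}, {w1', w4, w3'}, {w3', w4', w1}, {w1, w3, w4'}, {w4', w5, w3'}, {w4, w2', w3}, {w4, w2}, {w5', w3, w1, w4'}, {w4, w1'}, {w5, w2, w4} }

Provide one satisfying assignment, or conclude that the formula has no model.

w1 ↦ 1; w2 ↦ 0; w3 ↦ 0; w4 ↦ 1; w5 ↦ 1

Suppose w5 = 1.
The clause (w4) is unit, so w4 = 1.
The clause (w2') is unit, so w2 = 0.
Suppose w3 = 0.
The clause (w1) is unit, so w1 = 1.
Every clause now holds.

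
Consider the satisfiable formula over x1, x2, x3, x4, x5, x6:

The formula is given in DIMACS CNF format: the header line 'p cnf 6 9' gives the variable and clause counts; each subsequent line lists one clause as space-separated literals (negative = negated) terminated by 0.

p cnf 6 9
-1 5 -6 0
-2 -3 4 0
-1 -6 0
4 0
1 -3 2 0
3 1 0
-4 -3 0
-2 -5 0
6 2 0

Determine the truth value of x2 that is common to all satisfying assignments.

Suppose x2 = False.
Unit clause (x4) forces x4 = True.
Unit clause (¬x3) forces x3 = False.
Unit clause (x1) forces x1 = True.
Unit clause (¬x6) forces x6 = False.
But (x6) is also a unit clause — contradiction.
So every satisfying assignment has x2 = True.

True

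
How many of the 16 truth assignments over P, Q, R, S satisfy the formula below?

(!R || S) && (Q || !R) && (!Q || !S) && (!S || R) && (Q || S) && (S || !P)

1

There are 2^4 = 16 truth assignments over (P, Q, R, S).
Check each against the 6 clauses (columns in the order P, Q, R, S):
  F F F F  ✗ fails (Q || S)
  F F F T  ✗ fails (!S || R)
  F F T F  ✗ fails (!R || S)
  F F T T  ✗ fails (Q || !R)
  F T F F  ✓ satisfies all
  F T F T  ✗ fails (!Q || !S)
  F T T F  ✗ fails (!R || S)
  F T T T  ✗ fails (!Q || !S)
  T F F F  ✗ fails (Q || S)
  T F F T  ✗ fails (!S || R)
  T F T F  ✗ fails (!R || S)
  T F T T  ✗ fails (Q || !R)
  T T F F  ✗ fails (S || !P)
  T T F T  ✗ fails (!Q || !S)
  T T T F  ✗ fails (!R || S)
  T T T T  ✗ fails (!Q || !S)
1 of the 16 rows is a model.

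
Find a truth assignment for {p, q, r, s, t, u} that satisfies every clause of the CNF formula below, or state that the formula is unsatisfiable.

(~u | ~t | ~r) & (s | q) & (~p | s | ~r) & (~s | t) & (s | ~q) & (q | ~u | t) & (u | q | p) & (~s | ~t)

Case s = 1:
The clause (t) is unit, so t = 1.
That conflicts with the unit clause (~t).
Backtrack on s: now try s = 0.
The clause (q) is unit, so q = 1.
That conflicts with the unit clause (~q).
Neither s = 1 nor s = 0 works.

UNSATISFIABLE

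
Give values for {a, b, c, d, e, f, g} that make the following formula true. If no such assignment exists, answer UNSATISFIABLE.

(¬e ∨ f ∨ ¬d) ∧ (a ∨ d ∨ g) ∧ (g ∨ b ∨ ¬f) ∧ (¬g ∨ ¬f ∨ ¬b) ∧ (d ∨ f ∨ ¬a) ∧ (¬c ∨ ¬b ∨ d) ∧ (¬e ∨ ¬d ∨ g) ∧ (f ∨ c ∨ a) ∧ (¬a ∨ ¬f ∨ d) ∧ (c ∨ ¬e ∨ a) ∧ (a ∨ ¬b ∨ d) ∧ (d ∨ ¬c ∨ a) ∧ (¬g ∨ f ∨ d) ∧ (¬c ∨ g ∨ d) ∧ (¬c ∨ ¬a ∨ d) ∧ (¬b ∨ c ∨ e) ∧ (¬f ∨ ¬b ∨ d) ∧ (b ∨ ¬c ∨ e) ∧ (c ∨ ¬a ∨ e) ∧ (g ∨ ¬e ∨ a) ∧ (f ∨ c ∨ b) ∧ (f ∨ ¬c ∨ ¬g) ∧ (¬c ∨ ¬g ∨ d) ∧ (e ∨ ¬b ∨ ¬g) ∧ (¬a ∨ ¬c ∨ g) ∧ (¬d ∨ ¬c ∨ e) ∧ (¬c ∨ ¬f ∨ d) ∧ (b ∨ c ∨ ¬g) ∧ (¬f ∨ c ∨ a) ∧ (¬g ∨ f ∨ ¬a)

a=False; b=False; c=True; d=True; e=True; f=True; g=True

Suppose e = True.
Suppose f = True.
Suppose g = True.
From the singleton clause (¬b), b = False.
From the singleton clause (c), c = True.
From the singleton clause (d), d = True.
All clauses hold; a can take either value.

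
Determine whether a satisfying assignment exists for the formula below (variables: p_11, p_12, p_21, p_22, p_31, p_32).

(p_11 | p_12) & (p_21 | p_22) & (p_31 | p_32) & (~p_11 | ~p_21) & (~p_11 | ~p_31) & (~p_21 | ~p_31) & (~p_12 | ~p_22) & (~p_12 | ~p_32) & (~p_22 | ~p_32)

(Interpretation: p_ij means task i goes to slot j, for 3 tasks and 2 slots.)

Branch on p_11: set p_11 = 1.
(~p_21) alone gives p_21 = 0.
(p_22) alone gives p_22 = 1.
(~p_31) alone gives p_31 = 0.
(p_32) alone gives p_32 = 1.
That conflicts with the unit clause (~p_32).
That branch fails; take p_11 = 0 instead.
(p_12) alone gives p_12 = 1.
(~p_22) alone gives p_22 = 0.
(p_21) alone gives p_21 = 1.
(~p_31) alone gives p_31 = 0.
(p_32) alone gives p_32 = 1.
That conflicts with the unit clause (~p_32).
Both values of p_11 lead to a conflict.
No assignment satisfies every clause.

No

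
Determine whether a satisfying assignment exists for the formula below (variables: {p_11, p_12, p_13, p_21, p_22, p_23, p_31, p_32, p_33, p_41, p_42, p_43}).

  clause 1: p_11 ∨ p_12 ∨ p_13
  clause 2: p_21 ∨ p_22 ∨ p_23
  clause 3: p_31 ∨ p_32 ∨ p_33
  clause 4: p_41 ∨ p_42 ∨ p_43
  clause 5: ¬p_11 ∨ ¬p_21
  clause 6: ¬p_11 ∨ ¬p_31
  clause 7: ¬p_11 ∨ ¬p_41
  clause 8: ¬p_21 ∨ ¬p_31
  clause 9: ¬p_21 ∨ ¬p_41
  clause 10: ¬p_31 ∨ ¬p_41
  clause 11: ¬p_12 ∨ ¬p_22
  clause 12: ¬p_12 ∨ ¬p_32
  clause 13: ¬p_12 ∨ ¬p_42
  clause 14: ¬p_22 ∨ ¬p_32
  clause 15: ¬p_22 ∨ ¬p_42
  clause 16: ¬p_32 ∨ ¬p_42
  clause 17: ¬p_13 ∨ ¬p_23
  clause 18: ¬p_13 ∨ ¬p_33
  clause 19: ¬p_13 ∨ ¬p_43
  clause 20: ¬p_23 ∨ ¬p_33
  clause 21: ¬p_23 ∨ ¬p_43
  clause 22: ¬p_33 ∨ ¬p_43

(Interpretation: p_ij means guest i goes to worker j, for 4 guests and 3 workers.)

Case p_11 = False:
Case p_12 = True:
The clause (¬p_22) is unit, so p_22 = False.
The clause (¬p_32) is unit, so p_32 = False.
The clause (¬p_42) is unit, so p_42 = False.
Case p_21 = True:
The clause (¬p_31) is unit, so p_31 = False.
The clause (p_33) is unit, so p_33 = True.
The clause (¬p_41) is unit, so p_41 = False.
The clause (p_43) is unit, so p_43 = True.
That conflicts with the unit clause (¬p_43).
That branch fails; take p_21 = False instead.
The clause (p_23) is unit, so p_23 = True.
The clause (¬p_13) is unit, so p_13 = False.
The clause (¬p_33) is unit, so p_33 = False.
The clause (p_31) is unit, so p_31 = True.
The clause (¬p_41) is unit, so p_41 = False.
The clause (p_43) is unit, so p_43 = True.
That conflicts with the unit clause (¬p_43).
Neither p_21 = True nor p_21 = False works.
That branch fails; take p_12 = False instead.
The clause (p_13) is unit, so p_13 = True.
The clause (¬p_23) is unit, so p_23 = False.
The clause (¬p_33) is unit, so p_33 = False.
The clause (¬p_43) is unit, so p_43 = False.
Case p_21 = True:
The clause (¬p_31) is unit, so p_31 = False.
The clause (p_32) is unit, so p_32 = True.
The clause (¬p_41) is unit, so p_41 = False.
The clause (p_42) is unit, so p_42 = True.
That conflicts with the unit clause (¬p_42).
That branch fails; take p_21 = False instead.
The clause (p_22) is unit, so p_22 = True.
The clause (¬p_32) is unit, so p_32 = False.
The clause (p_31) is unit, so p_31 = True.
The clause (¬p_41) is unit, so p_41 = False.
The clause (p_42) is unit, so p_42 = True.
That conflicts with the unit clause (¬p_42).
Neither p_21 = True nor p_21 = False works.
Neither p_12 = True nor p_12 = False works.
That branch fails; take p_11 = True instead.
The clause (¬p_21) is unit, so p_21 = False.
The clause (¬p_31) is unit, so p_31 = False.
The clause (¬p_41) is unit, so p_41 = False.
Case p_22 = True:
The clause (¬p_12) is unit, so p_12 = False.
The clause (¬p_32) is unit, so p_32 = False.
The clause (p_33) is unit, so p_33 = True.
The clause (¬p_42) is unit, so p_42 = False.
The clause (p_43) is unit, so p_43 = True.
That conflicts with the unit clause (¬p_43).
That branch fails; take p_22 = False instead.
The clause (p_23) is unit, so p_23 = True.
The clause (¬p_13) is unit, so p_13 = False.
The clause (¬p_33) is unit, so p_33 = False.
The clause (p_32) is unit, so p_32 = True.
The clause (¬p_12) is unit, so p_12 = False.
The clause (¬p_42) is unit, so p_42 = False.
The clause (p_43) is unit, so p_43 = True.
That conflicts with the unit clause (¬p_43).
Neither p_22 = True nor p_22 = False works.
Neither p_11 = True nor p_11 = False works.
No assignment satisfies every clause.

No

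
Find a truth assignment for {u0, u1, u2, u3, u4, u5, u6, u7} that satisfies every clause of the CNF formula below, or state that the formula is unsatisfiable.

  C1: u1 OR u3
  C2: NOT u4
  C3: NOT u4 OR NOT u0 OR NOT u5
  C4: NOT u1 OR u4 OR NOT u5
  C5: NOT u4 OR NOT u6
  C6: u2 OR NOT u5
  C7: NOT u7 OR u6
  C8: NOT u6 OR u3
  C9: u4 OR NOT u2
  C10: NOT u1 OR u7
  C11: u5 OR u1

u0=false; u1=true; u2=false; u3=true; u4=false; u5=false; u6=true; u7=true

(NOT u4) alone gives u4 = false.
(NOT u2) alone gives u2 = false.
(NOT u5) alone gives u5 = false.
(u1) alone gives u1 = true.
(u7) alone gives u7 = true.
(u6) alone gives u6 = true.
(u3) alone gives u3 = true.
Every clause is now satisfied; u0 is unconstrained.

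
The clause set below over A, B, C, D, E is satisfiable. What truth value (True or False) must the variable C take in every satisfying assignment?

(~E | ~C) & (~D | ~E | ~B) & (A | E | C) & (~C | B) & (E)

False

Suppose C = 1.
(~E) alone gives E = 0.
Now (E) is unsatisfied and unit — conflict.
So every satisfying assignment has C = False.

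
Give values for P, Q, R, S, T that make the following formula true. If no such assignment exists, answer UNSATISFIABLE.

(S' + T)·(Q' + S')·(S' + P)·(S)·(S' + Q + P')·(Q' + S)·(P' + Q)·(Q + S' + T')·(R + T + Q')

UNSATISFIABLE

From the singleton clause (S), S = 1.
From the singleton clause (T), T = 1.
From the singleton clause (Q'), Q = 0.
That conflicts with the unit clause (Q).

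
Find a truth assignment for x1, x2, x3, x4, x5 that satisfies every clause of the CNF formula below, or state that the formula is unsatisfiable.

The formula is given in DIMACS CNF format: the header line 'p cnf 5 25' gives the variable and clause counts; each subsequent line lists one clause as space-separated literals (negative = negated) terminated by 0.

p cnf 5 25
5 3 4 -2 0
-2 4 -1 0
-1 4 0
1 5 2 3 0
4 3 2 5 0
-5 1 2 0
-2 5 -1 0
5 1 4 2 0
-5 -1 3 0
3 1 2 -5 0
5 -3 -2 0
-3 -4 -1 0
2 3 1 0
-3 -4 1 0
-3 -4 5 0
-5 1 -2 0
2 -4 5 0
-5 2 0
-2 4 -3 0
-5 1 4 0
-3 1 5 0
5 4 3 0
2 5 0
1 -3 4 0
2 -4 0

x1 ↦ False; x2 ↦ True; x3 ↦ False; x4 ↦ True; x5 ↦ False

Case x1 = False:
Case x5 = False:
From the singleton clause (¬x3), x3 = False.
From the singleton clause (x2), x2 = True.
From the singleton clause (x4), x4 = True.
Every clause now holds.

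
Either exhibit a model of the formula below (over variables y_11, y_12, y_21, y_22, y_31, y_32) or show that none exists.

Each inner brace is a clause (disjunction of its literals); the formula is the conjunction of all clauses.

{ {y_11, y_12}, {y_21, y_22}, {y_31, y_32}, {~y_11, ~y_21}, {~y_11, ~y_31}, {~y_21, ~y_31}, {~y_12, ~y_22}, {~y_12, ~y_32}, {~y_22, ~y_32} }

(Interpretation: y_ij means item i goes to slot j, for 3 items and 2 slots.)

UNSATISFIABLE

Branch on y_11: set y_11 = 1.
(~y_21) alone gives y_21 = 0.
(y_22) alone gives y_22 = 1.
(~y_31) alone gives y_31 = 0.
(y_32) alone gives y_32 = 1.
But (~y_32) is also a unit clause — contradiction.
Undo y_11 and try y_11 = 0.
(y_12) alone gives y_12 = 1.
(~y_22) alone gives y_22 = 0.
(y_21) alone gives y_21 = 1.
(~y_31) alone gives y_31 = 0.
(y_32) alone gives y_32 = 1.
But (~y_32) is also a unit clause — contradiction.
Either choice for y_11 ends in contradiction.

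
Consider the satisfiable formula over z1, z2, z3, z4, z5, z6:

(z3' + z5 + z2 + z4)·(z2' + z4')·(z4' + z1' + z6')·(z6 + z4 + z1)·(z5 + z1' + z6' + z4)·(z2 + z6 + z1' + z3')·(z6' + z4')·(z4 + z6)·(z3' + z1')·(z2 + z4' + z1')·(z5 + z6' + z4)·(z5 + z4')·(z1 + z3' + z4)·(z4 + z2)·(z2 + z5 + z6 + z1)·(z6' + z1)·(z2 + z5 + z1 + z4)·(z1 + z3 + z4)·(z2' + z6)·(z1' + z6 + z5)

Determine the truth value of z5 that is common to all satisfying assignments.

Suppose z5 = 0.
(z4') alone gives z4 = 0.
(z6) alone gives z6 = 1.
But (z6') is also a unit clause — contradiction.
So every satisfying assignment has z5 = True.

True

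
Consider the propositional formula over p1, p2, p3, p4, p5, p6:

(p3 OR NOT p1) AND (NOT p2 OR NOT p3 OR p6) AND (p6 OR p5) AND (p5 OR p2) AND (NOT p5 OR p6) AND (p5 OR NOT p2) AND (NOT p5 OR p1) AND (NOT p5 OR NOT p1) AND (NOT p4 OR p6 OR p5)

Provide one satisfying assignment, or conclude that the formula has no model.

UNSATISFIABLE

Case p3 = true:
Case p2 = false:
Unit clause (p5) forces p5 = true.
Unit clause (p6) forces p6 = true.
Unit clause (p1) forces p1 = true.
But (NOT p1) is also a unit clause — contradiction.
Backtrack on p2: now try p2 = true.
Unit clause (p6) forces p6 = true.
Unit clause (p5) forces p5 = true.
Unit clause (p1) forces p1 = true.
But (NOT p1) is also a unit clause — contradiction.
Either choice for p2 ends in contradiction.
Backtrack on p3: now try p3 = false.
Unit clause (NOT p1) forces p1 = false.
Unit clause (NOT p5) forces p5 = false.
Unit clause (p6) forces p6 = true.
Unit clause (p2) forces p2 = true.
But (NOT p2) is also a unit clause — contradiction.
Either choice for p3 ends in contradiction.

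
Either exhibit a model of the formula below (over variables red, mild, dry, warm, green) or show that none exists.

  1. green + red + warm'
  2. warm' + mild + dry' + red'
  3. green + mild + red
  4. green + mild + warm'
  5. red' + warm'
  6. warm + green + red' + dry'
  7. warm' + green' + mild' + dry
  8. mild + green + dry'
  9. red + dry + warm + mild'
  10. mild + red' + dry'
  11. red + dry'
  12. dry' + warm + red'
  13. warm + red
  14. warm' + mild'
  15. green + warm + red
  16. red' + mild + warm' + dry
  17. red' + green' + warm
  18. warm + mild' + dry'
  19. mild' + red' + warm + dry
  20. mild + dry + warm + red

Suppose red = 0.
Unit clause (dry') forces dry = 0.
Unit clause (warm) forces warm = 1.
Unit clause (green) forces green = 1.
Unit clause (mild') forces mild = 0.
All clauses are satisfied.

red=0; mild=0; dry=0; warm=1; green=1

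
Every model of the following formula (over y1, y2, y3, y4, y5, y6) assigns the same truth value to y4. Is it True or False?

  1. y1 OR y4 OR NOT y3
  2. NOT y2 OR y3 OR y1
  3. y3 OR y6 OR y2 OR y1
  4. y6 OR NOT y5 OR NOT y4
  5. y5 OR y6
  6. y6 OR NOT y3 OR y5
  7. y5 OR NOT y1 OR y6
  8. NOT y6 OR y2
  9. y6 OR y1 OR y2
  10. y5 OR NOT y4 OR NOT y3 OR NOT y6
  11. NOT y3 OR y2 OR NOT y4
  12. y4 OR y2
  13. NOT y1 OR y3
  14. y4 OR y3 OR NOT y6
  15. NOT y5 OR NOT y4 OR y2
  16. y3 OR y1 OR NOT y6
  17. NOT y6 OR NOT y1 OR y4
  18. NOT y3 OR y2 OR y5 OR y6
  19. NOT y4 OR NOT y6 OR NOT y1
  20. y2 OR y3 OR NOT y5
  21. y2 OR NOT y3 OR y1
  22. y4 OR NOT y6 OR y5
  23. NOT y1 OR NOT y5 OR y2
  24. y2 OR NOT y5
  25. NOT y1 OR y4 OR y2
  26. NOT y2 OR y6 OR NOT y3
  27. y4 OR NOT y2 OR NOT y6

True

Suppose y4 = false.
Unit clause (y2) forces y2 = true.
Unit clause (NOT y6) forces y6 = false.
Unit clause (y5) forces y5 = true.
Unit clause (NOT y3) forces y3 = false.
Unit clause (y1) forces y1 = true.
But (NOT y1) is also a unit clause — contradiction.
So every satisfying assignment has y4 = True.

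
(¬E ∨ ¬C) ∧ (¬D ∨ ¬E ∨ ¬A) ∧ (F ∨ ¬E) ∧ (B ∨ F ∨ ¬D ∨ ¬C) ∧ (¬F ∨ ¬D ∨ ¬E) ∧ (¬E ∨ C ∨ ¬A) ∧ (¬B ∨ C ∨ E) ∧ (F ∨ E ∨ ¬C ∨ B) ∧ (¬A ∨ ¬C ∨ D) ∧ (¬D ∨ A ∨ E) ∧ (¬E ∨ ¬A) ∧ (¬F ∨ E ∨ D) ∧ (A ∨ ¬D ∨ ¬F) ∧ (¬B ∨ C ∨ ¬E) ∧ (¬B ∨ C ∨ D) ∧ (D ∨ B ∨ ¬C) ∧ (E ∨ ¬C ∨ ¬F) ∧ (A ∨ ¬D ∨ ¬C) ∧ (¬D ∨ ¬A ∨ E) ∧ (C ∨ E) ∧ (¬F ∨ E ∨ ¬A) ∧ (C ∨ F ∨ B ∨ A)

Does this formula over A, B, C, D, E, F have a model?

Yes, satisfiable

Case E = True:
(¬C) alone gives C = False.
(F) alone gives F = True.
(¬D) alone gives D = False.
(¬A) alone gives A = False.
(¬B) alone gives B = False.
This assignment satisfies each clause.
A satisfying assignment: A ↦ False; B ↦ False; C ↦ False; D ↦ False; E ↦ True; F ↦ True.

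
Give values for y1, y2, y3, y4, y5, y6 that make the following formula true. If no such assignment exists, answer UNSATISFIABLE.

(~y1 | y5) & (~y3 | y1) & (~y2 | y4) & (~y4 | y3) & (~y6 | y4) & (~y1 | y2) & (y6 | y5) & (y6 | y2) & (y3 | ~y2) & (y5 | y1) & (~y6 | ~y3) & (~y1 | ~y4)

UNSATISFIABLE

Branch on y1: set y1 = 0.
The clause (~y3) is unit, so y3 = 0.
The clause (~y4) is unit, so y4 = 0.
The clause (~y2) is unit, so y2 = 0.
The clause (~y6) is unit, so y6 = 0.
But (y6) is also a unit clause — contradiction.
That branch fails; take y1 = 1 instead.
The clause (y5) is unit, so y5 = 1.
The clause (y2) is unit, so y2 = 1.
The clause (y4) is unit, so y4 = 1.
But (~y4) is also a unit clause — contradiction.
Neither y1 = 1 nor y1 = 0 works.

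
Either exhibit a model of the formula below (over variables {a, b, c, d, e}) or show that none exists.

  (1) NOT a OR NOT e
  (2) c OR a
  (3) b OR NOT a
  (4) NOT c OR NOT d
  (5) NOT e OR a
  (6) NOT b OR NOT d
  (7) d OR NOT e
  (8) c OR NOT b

Branch on a: set a = false.
From the singleton clause (c), c = true.
From the singleton clause (NOT d), d = false.
From the singleton clause (NOT e), e = false.
All clauses hold; b can take either value.

a: false, b: false, c: true, d: false, e: false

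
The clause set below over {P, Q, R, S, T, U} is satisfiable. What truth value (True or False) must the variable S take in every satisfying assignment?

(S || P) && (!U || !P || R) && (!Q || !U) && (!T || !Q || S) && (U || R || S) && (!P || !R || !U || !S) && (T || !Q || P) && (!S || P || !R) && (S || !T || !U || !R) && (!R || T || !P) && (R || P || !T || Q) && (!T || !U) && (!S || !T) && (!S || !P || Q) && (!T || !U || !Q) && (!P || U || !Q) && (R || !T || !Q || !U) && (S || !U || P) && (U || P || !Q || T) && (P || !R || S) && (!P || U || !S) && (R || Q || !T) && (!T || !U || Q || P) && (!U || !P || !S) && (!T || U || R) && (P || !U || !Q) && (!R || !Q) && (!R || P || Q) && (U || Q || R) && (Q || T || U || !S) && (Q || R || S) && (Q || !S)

False

Suppose S = true.
Unit clause (!T) forces T = false.
Unit clause (Q) forces Q = true.
Unit clause (!U) forces U = false.
Unit clause (P) forces P = true.
But (!P) is also a unit clause — contradiction.
So every satisfying assignment has S = False.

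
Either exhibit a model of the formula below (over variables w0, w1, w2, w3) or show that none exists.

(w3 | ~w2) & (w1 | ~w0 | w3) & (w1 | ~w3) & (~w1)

w0=0, w1=0, w2=0, w3=0

From the singleton clause (~w1), w1 = 0.
From the singleton clause (~w3), w3 = 0.
From the singleton clause (~w2), w2 = 0.
From the singleton clause (~w0), w0 = 0.
Every clause now holds.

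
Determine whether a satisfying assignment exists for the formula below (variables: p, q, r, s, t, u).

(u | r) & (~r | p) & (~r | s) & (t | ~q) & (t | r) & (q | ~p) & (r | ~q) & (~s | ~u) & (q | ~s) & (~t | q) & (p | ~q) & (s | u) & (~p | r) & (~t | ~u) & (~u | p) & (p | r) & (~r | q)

Case u = 0:
From the singleton clause (r), r = 1.
From the singleton clause (p), p = 1.
From the singleton clause (s), s = 1.
From the singleton clause (q), q = 1.
From the singleton clause (t), t = 1.
This assignment satisfies each clause.
A satisfying assignment: p=1, q=1, r=1, s=1, t=1, u=0.

Yes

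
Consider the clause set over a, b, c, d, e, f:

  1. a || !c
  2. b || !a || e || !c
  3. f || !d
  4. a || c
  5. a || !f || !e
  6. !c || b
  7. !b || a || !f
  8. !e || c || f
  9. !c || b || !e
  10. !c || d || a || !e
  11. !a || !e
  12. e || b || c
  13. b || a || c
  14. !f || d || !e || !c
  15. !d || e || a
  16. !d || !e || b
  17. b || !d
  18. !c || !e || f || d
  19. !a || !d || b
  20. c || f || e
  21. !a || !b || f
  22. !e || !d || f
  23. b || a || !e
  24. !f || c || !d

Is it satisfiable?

Yes, satisfiable

Branch on a: set a = true.
From the singleton clause (!e), e = false.
Branch on b: set b = true.
From the singleton clause (f), f = true.
Branch on c: set c = false.
From the singleton clause (!d), d = false.
All clauses are satisfied.
A satisfying assignment: a: true,  b: true,  c: false,  d: false,  e: false,  f: true.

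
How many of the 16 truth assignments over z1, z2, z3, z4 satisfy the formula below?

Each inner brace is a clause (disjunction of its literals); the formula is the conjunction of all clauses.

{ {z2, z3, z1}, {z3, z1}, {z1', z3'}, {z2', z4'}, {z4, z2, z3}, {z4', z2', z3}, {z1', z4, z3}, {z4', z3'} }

3

There are 2^4 = 16 truth assignments over (z1, z2, z3, z4).
Check each against the 8 clauses (columns in the order z1, z2, z3, z4):
  F F F F  ✗ fails (z2 + z3 + z1)
  F F F T  ✗ fails (z2 + z3 + z1)
  F F T F  ✓ satisfies all
  F F T T  ✗ fails (z4' + z3')
  F T F F  ✗ fails (z3 + z1)
  F T F T  ✗ fails (z3 + z1)
  F T T F  ✓ satisfies all
  F T T T  ✗ fails (z2' + z4')
  T F F F  ✗ fails (z4 + z2 + z3)
  T F F T  ✓ satisfies all
  T F T F  ✗ fails (z1' + z3')
  T F T T  ✗ fails (z1' + z3')
  T T F F  ✗ fails (z1' + z4 + z3)
  T T F T  ✗ fails (z2' + z4')
  T T T F  ✗ fails (z1' + z3')
  T T T T  ✗ fails (z1' + z3')
3 of the 16 rows are models.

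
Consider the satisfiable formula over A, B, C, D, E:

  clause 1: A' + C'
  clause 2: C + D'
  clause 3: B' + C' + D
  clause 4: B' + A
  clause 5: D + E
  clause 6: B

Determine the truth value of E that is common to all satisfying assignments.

True

Suppose E = 0.
Unit clause (D) forces D = 1.
Unit clause (C) forces C = 1.
Unit clause (A') forces A = 0.
Unit clause (B') forces B = 0.
Now (B) is unsatisfied and unit — conflict.
So every satisfying assignment has E = True.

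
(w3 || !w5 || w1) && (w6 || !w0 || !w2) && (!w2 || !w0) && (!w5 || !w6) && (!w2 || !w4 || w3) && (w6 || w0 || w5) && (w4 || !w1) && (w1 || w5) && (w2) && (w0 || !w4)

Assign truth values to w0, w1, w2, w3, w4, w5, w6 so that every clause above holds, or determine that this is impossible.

From the singleton clause (w2), w2 = true.
From the singleton clause (!w0), w0 = false.
From the singleton clause (!w4), w4 = false.
From the singleton clause (!w1), w1 = false.
From the singleton clause (w5), w5 = true.
From the singleton clause (w3), w3 = true.
From the singleton clause (!w6), w6 = false.
All clauses are satisfied.

w0 ↦ false, w1 ↦ false, w2 ↦ true, w3 ↦ true, w4 ↦ false, w5 ↦ true, w6 ↦ false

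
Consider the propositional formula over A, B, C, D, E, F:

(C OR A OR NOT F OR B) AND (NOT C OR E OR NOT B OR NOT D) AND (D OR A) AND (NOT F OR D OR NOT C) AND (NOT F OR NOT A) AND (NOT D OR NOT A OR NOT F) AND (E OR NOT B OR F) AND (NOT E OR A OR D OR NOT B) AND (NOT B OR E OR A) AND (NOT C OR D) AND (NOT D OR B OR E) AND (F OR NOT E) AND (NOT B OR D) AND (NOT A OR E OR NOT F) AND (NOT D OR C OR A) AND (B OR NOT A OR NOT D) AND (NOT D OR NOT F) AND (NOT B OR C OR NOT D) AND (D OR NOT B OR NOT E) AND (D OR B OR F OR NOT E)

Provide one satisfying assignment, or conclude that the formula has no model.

A=true; B=false; C=false; D=false; E=false; F=false

Try D = false.
Unit clause (A) forces A = true.
Unit clause (NOT F) forces F = false.
Unit clause (NOT C) forces C = false.
Unit clause (NOT E) forces E = false.
Unit clause (NOT B) forces B = false.
Every clause now holds.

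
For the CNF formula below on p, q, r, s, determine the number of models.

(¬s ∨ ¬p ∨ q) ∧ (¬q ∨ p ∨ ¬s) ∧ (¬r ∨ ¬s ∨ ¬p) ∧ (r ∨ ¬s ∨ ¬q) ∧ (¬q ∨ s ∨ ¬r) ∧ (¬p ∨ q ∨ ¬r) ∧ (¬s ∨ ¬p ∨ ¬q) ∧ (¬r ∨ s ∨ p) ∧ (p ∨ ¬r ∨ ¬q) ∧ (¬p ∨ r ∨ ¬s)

There are 2^4 = 16 truth assignments over (p, q, r, s).
Check each against the 10 clauses (columns in the order p, q, r, s):
  F F F F  ✓ satisfies all
  F F F T  ✓ satisfies all
  F F T F  ✗ fails (¬r ∨ s ∨ p)
  F F T T  ✓ satisfies all
  F T F F  ✓ satisfies all
  F T F T  ✗ fails (¬q ∨ p ∨ ¬s)
  F T T F  ✗ fails (¬q ∨ s ∨ ¬r)
  F T T T  ✗ fails (¬q ∨ p ∨ ¬s)
  T F F F  ✓ satisfies all
  T F F T  ✗ fails (¬s ∨ ¬p ∨ q)
  T F T F  ✗ fails (¬p ∨ q ∨ ¬r)
  T F T T  ✗ fails (¬s ∨ ¬p ∨ q)
  T T F F  ✓ satisfies all
  T T F T  ✗ fails (r ∨ ¬s ∨ ¬q)
  T T T F  ✗ fails (¬q ∨ s ∨ ¬r)
  T T T T  ✗ fails (¬r ∨ ¬s ∨ ¬p)
6 of the 16 rows are models.

6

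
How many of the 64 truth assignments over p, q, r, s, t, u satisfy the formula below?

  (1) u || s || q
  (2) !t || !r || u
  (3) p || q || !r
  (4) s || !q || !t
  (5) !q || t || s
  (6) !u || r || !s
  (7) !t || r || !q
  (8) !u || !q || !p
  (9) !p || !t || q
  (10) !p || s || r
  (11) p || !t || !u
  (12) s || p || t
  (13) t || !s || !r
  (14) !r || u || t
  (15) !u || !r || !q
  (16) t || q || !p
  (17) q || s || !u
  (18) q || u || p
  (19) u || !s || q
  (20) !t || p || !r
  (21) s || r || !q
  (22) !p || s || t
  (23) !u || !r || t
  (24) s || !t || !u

2

There are 2^6 = 64 truth assignments over (p, q, r, s, t, u).
Split on r. With r = true, the clauses containing r are satisfied and !r drops from the rest; 0 of the 2^5 = 32 assignments to the other variables satisfy what remains.
With r = false, by the same count on the reduced clause set, 2 assignments work.
Total: 0 + 2 = 2.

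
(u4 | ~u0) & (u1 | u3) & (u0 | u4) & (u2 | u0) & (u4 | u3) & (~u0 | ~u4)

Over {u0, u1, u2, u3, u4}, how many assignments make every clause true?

3

There are 2^5 = 32 truth assignments over (u0, u1, u2, u3, u4).
Split on u3. With u3 = 1, the clauses containing u3 are satisfied and ~u3 drops from the rest; 2 of the 2^4 = 16 assignments to the other variables satisfy what remains.
With u3 = 0, by the same count on the reduced clause set, 1 assignment works.
Total: 2 + 1 = 3.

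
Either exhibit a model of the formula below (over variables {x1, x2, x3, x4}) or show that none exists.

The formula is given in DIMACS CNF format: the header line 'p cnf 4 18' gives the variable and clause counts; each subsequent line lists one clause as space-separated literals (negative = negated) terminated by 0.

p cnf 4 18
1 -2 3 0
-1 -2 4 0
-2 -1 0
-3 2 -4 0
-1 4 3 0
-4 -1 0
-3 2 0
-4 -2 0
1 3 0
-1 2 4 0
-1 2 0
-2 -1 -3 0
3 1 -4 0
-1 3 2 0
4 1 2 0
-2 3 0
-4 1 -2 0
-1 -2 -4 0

Suppose x2 = True.
(¬x1) alone gives x1 = False.
(x3) alone gives x3 = True.
(¬x4) alone gives x4 = False.
All clauses are satisfied.

x1=False, x2=True, x3=True, x4=False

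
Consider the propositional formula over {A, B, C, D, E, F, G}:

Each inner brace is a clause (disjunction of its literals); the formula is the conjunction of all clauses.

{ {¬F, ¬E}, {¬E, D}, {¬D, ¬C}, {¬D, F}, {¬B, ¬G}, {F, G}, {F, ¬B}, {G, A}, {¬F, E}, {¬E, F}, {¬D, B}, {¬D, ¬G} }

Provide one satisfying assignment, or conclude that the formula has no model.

A: False,  B: False,  C: False,  D: False,  E: False,  F: False,  G: True

Case F = False:
Unit clause (¬D) forces D = False.
Unit clause (¬E) forces E = False.
Unit clause (G) forces G = True.
Unit clause (¬B) forces B = False.
Every clause is now satisfied; A, C are unconstrained.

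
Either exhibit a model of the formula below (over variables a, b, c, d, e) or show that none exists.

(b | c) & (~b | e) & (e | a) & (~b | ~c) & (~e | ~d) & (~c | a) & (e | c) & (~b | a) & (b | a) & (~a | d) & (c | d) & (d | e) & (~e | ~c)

Try b = 0.
From the singleton clause (c), c = 1.
From the singleton clause (a), a = 1.
From the singleton clause (d), d = 1.
From the singleton clause (~e), e = 0.
This assignment satisfies each clause.

a ↦ 1,  b ↦ 0,  c ↦ 1,  d ↦ 1,  e ↦ 0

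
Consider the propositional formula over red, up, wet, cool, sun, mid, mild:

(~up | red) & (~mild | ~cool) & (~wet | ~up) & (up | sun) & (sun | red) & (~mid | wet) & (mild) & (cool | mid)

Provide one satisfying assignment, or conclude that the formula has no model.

red: 0,  up: 0,  wet: 1,  cool: 0,  sun: 1,  mid: 1,  mild: 1

(mild) alone gives mild = 1.
(~cool) alone gives cool = 0.
(mid) alone gives mid = 1.
(wet) alone gives wet = 1.
(~up) alone gives up = 0.
(sun) alone gives sun = 1.
No clause remains; red is free.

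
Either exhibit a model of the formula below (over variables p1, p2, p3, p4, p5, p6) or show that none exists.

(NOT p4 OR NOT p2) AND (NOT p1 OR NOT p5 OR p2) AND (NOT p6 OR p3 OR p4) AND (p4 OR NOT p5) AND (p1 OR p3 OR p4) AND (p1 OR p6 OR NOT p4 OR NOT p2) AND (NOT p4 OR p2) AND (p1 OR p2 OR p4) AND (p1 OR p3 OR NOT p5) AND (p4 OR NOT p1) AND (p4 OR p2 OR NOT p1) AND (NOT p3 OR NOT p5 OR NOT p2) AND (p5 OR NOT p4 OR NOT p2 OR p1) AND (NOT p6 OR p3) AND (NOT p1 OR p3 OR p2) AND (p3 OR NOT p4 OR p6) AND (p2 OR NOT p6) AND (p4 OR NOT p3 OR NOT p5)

Suppose p4 = false.
From the singleton clause (NOT p5), p5 = false.
From the singleton clause (NOT p1), p1 = false.
From the singleton clause (p3), p3 = true.
From the singleton clause (p2), p2 = true.
Every clause is now satisfied; p6 is unconstrained.

p1=false,  p2=true,  p3=true,  p4=false,  p5=false,  p6=false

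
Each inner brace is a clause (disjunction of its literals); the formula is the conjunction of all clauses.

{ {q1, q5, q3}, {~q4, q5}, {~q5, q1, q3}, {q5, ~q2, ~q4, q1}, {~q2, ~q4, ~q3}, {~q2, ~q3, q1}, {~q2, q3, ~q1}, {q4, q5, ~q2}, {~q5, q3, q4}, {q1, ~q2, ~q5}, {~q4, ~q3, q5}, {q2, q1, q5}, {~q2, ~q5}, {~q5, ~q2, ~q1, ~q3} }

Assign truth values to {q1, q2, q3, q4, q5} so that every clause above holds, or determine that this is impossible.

Suppose q4 = 1.
From the singleton clause (q5), q5 = 1.
From the singleton clause (~q2), q2 = 0.
Suppose q1 = 0.
From the singleton clause (q3), q3 = 1.
This assignment satisfies each clause.

q1 ↦ 0; q2 ↦ 0; q3 ↦ 1; q4 ↦ 1; q5 ↦ 1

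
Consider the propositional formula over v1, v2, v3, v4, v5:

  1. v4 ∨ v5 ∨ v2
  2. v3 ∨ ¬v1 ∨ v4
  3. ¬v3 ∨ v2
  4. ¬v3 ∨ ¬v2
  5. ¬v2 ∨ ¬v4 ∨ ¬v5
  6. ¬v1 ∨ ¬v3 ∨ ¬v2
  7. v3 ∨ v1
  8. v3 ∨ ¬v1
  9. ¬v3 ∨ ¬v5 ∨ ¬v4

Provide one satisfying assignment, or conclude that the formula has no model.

Case v3 = False:
Unit clause (v1) forces v1 = True.
But (¬v1) is also a unit clause — contradiction.
Undo v3 and try v3 = True.
Unit clause (v2) forces v2 = True.
But (¬v2) is also a unit clause — contradiction.
Neither v3 = True nor v3 = False works.

UNSATISFIABLE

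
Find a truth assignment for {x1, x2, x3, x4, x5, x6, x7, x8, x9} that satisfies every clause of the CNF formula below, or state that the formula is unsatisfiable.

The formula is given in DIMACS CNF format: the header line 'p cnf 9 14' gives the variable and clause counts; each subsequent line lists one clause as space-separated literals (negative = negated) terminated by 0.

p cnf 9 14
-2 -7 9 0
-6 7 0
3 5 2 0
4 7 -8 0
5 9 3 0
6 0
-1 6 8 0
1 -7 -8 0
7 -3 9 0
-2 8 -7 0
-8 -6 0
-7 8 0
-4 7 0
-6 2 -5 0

UNSATISFIABLE

The clause (x6) is unit, so x6 = True.
The clause (x7) is unit, so x7 = True.
The clause (¬x8) is unit, so x8 = False.
Now (x8) is unsatisfied and unit — conflict.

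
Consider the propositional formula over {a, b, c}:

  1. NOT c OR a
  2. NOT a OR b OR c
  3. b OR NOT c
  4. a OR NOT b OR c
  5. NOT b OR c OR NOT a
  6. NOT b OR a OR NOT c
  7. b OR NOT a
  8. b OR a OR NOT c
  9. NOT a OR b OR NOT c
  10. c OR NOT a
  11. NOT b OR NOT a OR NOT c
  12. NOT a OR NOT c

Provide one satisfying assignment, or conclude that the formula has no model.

a ↦ false; b ↦ false; c ↦ false

Case c = false:
The clause (NOT a) is unit, so a = false.
The clause (NOT b) is unit, so b = false.
This assignment satisfies each clause.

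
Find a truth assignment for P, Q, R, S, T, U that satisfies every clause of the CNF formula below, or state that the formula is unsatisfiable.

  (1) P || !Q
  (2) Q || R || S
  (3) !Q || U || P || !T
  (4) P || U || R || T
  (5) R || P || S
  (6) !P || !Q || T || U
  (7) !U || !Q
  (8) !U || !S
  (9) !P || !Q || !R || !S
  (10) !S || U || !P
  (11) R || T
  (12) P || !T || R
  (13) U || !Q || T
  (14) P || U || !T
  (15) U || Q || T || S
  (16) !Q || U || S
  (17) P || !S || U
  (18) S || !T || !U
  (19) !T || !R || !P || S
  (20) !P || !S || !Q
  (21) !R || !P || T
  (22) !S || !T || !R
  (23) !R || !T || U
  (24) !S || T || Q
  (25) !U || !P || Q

Case P = false:
(!Q) alone gives Q = false.
Case R = true:
Case U = true:
(!S) alone gives S = false.
(!T) alone gives T = false.
All clauses are satisfied.

P=false,  Q=false,  R=true,  S=false,  T=false,  U=true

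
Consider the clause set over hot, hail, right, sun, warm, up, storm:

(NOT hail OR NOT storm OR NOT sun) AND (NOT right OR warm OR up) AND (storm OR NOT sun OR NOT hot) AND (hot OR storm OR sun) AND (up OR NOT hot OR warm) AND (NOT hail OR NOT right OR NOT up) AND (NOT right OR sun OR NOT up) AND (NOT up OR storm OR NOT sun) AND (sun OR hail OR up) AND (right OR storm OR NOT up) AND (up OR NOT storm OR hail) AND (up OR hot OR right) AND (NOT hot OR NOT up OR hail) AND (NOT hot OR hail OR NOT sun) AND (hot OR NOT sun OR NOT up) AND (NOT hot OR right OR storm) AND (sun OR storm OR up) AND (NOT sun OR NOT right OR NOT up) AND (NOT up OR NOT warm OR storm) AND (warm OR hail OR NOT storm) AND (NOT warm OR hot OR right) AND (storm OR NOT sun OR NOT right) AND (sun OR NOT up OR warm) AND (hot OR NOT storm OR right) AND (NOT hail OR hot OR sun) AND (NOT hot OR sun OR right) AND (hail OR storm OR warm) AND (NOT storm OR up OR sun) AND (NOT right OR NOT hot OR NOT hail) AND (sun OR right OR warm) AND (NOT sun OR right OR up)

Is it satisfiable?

Suppose hail = false.
Suppose sun = true.
The clause (NOT hot) is unit, so hot = false.
The clause (NOT up) is unit, so up = false.
The clause (NOT storm) is unit, so storm = false.
The clause (right) is unit, so right = true.
That conflicts with the unit clause (NOT right).
That branch fails; take sun = false instead.
The clause (up) is unit, so up = true.
The clause (NOT right) is unit, so right = false.
The clause (storm) is unit, so storm = true.
The clause (NOT hot) is unit, so hot = false.
That conflicts with the unit clause (hot).
Both values of sun lead to a conflict.
That branch fails; take hail = true instead.
Suppose storm = false.
Suppose sun = false.
The clause (hot) is unit, so hot = true.
The clause (right) is unit, so right = true.
That conflicts with the unit clause (NOT right).
That branch fails; take sun = true instead.
The clause (NOT hot) is unit, so hot = false.
The clause (NOT up) is unit, so up = false.
The clause (right) is unit, so right = true.
That conflicts with the unit clause (NOT right).
Both values of sun lead to a conflict.
That branch fails; take storm = true instead.
The clause (NOT sun) is unit, so sun = false.
The clause (hot) is unit, so hot = true.
The clause (right) is unit, so right = true.
That conflicts with the unit clause (NOT right).
Both values of storm lead to a conflict.
Both values of hail lead to a conflict.
No assignment satisfies every clause.

No, unsatisfiable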